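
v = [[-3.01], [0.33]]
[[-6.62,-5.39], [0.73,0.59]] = v@[[2.2, 1.79]]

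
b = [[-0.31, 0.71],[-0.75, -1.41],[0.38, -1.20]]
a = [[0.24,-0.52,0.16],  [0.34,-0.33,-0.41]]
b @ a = [[0.17, -0.07, -0.34],[-0.66, 0.86, 0.46],[-0.32, 0.2, 0.55]]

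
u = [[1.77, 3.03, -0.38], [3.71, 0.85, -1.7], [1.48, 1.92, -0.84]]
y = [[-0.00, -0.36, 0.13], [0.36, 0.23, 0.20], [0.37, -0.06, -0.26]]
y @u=[[-1.14, -0.06, 0.50], [1.79, 1.67, -0.7], [0.05, 0.57, 0.18]]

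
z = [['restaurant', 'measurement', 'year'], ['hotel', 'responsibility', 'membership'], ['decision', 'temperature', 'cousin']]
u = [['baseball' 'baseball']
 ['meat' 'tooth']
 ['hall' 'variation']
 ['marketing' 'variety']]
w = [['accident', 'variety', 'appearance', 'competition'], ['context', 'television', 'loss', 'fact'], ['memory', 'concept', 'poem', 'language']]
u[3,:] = ['marketing', 'variety']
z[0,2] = 'year'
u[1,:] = ['meat', 'tooth']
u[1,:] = ['meat', 'tooth']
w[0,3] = 'competition'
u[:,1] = ['baseball', 'tooth', 'variation', 'variety']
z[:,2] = ['year', 'membership', 'cousin']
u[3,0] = 'marketing'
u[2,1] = 'variation'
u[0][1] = 'baseball'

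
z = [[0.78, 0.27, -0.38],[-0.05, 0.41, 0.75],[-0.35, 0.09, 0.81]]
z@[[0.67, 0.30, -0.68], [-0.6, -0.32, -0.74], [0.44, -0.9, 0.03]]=[[0.19, 0.49, -0.74],[0.05, -0.82, -0.25],[0.07, -0.86, 0.20]]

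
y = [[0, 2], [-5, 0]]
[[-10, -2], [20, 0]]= y@[[-4, 0], [-5, -1]]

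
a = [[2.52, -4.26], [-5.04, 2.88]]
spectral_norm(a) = 7.38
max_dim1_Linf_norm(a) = 5.04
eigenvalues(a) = [-1.94, 7.34]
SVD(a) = [[-0.64, 0.77],[0.77, 0.64]] @ diag([7.381503827766704, 1.9254613059382675]) @ [[-0.74, 0.67],[-0.67, -0.74]]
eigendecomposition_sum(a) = [[-1.01, -0.89], [-1.05, -0.93]] + [[3.53, -3.37],  [-3.99, 3.81]]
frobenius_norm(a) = 7.63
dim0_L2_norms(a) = [5.63, 5.14]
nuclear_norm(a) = 9.31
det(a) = -14.21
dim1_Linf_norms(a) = [4.26, 5.04]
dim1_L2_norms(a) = [4.95, 5.8]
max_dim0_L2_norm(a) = 5.63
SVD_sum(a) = [[3.51, -3.16],[-4.22, 3.80]] + [[-0.99, -1.1], [-0.82, -0.92]]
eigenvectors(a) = [[-0.69, 0.66], [-0.72, -0.75]]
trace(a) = 5.40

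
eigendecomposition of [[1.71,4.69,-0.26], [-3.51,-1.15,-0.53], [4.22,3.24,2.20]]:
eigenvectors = [[(0.16+0.59j),0.16-0.59j,-0.19+0.00j], [(-0.51-0j),(-0.51+0j),0.06+0.00j], [0.61+0.00j,0.61-0.00j,(0.98+0j)]]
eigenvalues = [(0.6+4.04j), (0.6-4.04j), (1.56+0j)]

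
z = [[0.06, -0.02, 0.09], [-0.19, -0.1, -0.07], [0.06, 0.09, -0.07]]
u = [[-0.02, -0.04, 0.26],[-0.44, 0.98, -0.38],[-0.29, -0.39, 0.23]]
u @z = [[0.02,  0.03,  -0.02], [-0.24,  -0.12,  -0.08], [0.07,  0.07,  -0.01]]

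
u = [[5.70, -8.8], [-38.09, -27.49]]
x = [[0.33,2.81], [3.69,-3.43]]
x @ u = [[-105.15,-80.15], [151.68,61.82]]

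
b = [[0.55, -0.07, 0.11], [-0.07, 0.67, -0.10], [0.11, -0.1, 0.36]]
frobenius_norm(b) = 0.97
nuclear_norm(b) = 1.58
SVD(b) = [[-0.47, -0.81, -0.35], [0.82, -0.55, 0.18], [-0.34, -0.20, 0.92]] @ diag([0.7518006297619654, 0.5299416349001176, 0.29825773533791755]) @ [[-0.47, 0.82, -0.34], [-0.81, -0.55, -0.20], [-0.35, 0.18, 0.92]]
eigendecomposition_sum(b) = [[0.16,  -0.29,  0.12], [-0.29,  0.50,  -0.21], [0.12,  -0.21,  0.09]] + [[0.35, 0.24, 0.09],[0.24, 0.16, 0.06],[0.09, 0.06, 0.02]] + [[0.04, -0.02, -0.1], [-0.02, 0.01, 0.05], [-0.1, 0.05, 0.25]]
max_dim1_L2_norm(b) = 0.68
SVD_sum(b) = [[0.16, -0.29, 0.12],[-0.29, 0.50, -0.21],[0.12, -0.21, 0.09]] + [[0.35, 0.24, 0.09], [0.24, 0.16, 0.06], [0.09, 0.06, 0.02]] + [[0.04, -0.02, -0.10], [-0.02, 0.01, 0.05], [-0.10, 0.05, 0.25]]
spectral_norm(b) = 0.75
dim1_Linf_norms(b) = [0.55, 0.67, 0.36]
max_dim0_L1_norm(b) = 0.84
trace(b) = 1.58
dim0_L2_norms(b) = [0.57, 0.68, 0.39]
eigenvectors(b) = [[-0.47,  0.81,  -0.35], [0.82,  0.55,  0.18], [-0.34,  0.2,  0.92]]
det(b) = 0.12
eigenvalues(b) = [0.75, 0.53, 0.3]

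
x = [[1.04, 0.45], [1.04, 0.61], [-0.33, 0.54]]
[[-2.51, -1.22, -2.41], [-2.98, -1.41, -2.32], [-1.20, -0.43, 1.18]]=x@[[-1.15, -0.65, -2.58], [-2.93, -1.2, 0.60]]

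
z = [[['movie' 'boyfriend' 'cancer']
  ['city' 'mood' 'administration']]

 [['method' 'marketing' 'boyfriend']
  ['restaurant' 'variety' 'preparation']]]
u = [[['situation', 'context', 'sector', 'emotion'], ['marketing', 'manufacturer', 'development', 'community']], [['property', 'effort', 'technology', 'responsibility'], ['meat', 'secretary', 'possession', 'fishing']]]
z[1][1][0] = 'restaurant'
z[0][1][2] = 'administration'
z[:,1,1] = ['mood', 'variety']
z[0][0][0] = 'movie'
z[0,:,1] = ['boyfriend', 'mood']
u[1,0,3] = 'responsibility'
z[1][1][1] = 'variety'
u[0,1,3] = 'community'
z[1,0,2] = 'boyfriend'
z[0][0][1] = 'boyfriend'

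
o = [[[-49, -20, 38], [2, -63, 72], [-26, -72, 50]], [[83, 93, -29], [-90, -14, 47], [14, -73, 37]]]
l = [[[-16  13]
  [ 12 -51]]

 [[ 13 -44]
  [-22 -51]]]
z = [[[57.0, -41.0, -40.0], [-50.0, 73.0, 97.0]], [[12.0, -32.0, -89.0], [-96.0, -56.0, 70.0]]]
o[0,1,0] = 2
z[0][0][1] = -41.0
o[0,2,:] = [-26, -72, 50]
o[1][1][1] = -14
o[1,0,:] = [83, 93, -29]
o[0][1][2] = 72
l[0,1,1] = -51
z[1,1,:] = [-96.0, -56.0, 70.0]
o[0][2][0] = -26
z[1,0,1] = -32.0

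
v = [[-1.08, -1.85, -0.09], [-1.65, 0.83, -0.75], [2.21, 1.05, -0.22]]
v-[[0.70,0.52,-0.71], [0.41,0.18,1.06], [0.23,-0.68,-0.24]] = [[-1.78, -2.37, 0.62], [-2.06, 0.65, -1.81], [1.98, 1.73, 0.02]]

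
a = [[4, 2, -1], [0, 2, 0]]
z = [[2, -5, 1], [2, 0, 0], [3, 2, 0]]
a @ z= [[9, -22, 4], [4, 0, 0]]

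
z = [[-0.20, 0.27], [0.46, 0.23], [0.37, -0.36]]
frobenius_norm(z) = 0.80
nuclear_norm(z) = 1.12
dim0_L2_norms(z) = [0.62, 0.51]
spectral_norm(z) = 0.65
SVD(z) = [[-0.45, -0.34], [0.49, -0.87], [0.75, 0.36]] @ diag([0.6535228429199729, 0.4656263456697833]) @ [[0.90, -0.43], [-0.43, -0.9]]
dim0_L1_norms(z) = [1.03, 0.86]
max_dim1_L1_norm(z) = 0.73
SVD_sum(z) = [[-0.27, 0.13], [0.29, -0.14], [0.44, -0.21]] + [[0.07, 0.14], [0.17, 0.37], [-0.07, -0.15]]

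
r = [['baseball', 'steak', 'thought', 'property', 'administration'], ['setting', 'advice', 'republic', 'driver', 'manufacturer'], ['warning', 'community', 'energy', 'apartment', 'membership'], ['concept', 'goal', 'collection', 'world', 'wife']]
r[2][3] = 'apartment'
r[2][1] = 'community'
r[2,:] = ['warning', 'community', 'energy', 'apartment', 'membership']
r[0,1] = 'steak'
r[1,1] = 'advice'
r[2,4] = 'membership'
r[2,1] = 'community'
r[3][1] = 'goal'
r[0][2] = 'thought'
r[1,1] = 'advice'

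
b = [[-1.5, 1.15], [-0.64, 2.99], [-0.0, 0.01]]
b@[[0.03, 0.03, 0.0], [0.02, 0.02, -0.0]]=[[-0.02, -0.02, 0.00], [0.04, 0.04, 0.00], [0.00, 0.00, 0.00]]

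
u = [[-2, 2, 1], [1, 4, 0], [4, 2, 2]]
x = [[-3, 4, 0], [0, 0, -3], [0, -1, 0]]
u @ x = [[6, -9, -6], [-3, 4, -12], [-12, 14, -6]]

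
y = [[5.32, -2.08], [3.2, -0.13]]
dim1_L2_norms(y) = [5.71, 3.2]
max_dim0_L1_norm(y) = 8.52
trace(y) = 5.19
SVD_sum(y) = [[5.45,-1.66],[2.96,-0.9]] + [[-0.13, -0.42], [0.24, 0.77]]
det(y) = 5.96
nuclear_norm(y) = 7.40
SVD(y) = [[-0.88, -0.48], [-0.48, 0.88]] @ diag([6.4837870194887275, 0.9198944971622952]) @ [[-0.96,  0.29], [0.29,  0.96]]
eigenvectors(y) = [[0.75, 0.5], [0.66, 0.87]]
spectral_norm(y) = 6.48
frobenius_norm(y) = 6.55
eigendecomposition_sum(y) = [[7.13, -4.12], [6.33, -3.66]] + [[-1.81, 2.04], [-3.13, 3.53]]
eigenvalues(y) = [3.47, 1.72]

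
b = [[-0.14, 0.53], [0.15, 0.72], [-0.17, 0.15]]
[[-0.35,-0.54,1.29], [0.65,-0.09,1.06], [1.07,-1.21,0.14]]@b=[[-0.25, -0.38], [-0.28, 0.44], [-0.36, -0.28]]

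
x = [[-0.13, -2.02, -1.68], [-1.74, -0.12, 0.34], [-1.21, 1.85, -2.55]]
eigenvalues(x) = [2.35, -2.36, -2.79]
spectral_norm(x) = 3.41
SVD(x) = [[0.14,-0.99,-0.05],  [0.12,0.07,-0.99],  [0.98,0.14,0.12]] @ diag([3.407831564177368, 2.6130876686740607, 1.7392115644797184]) @ [[-0.41, 0.44, -0.80], [-0.06, 0.86, 0.51], [0.91, 0.26, -0.33]]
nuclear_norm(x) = 7.76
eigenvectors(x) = [[0.73, -0.76, 0.68], [-0.57, -0.54, 0.36], [-0.39, -0.37, 0.64]]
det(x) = 15.49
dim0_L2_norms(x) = [2.12, 2.74, 3.07]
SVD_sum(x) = [[-0.2,0.22,-0.39], [-0.16,0.18,-0.32], [-1.39,1.48,-2.66]] + [[0.15, -2.22, -1.32], [-0.01, 0.15, 0.09], [-0.02, 0.31, 0.18]] + [[-0.08,-0.02,0.03], [-1.57,-0.44,0.57], [0.2,0.06,-0.07]]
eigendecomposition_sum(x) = [[1.11, -1.26, -0.47], [-0.87, 0.98, 0.37], [-0.60, 0.68, 0.25]] + [[-1.23, -4.07, 3.59], [-0.86, -2.86, 2.52], [-0.59, -1.96, 1.73]] + [[-0.02,3.31,-4.8], [-0.01,1.76,-2.55], [-0.02,3.13,-4.53]]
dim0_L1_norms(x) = [3.08, 3.99, 4.57]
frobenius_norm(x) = 4.63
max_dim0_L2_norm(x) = 3.07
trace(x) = -2.80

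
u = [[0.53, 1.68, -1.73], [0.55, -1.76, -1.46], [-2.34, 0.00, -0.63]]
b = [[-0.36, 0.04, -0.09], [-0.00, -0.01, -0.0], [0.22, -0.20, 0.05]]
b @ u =[[0.04, -0.68, 0.62], [-0.01, 0.02, 0.01], [-0.11, 0.72, -0.12]]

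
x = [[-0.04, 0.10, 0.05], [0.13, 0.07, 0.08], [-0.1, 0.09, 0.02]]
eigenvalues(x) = [-0.11, -0.01, 0.16]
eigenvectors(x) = [[0.36, -0.23, 0.48], [-0.6, -0.50, 0.85], [0.72, 0.84, 0.21]]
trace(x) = 0.05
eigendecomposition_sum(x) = [[-0.06, 0.03, 0.0],[0.10, -0.05, -0.01],[-0.12, 0.06, 0.01]] + [[-0.0, 0.0, 0.00], [-0.0, 0.00, 0.00], [0.01, -0.0, -0.01]] + [[0.02, 0.07, 0.05], [0.04, 0.12, 0.08], [0.01, 0.03, 0.02]]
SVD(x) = [[-0.49, -0.47, -0.73], [0.43, -0.86, 0.26], [-0.76, -0.18, 0.63]] @ diag([0.17470794247249286, 0.1739676435831179, 0.0035204862115038598]) @ [[0.87, -0.5, -0.03], [-0.43, -0.71, -0.55], [0.25, 0.49, -0.83]]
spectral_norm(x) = 0.17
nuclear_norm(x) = 0.35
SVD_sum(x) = [[-0.07, 0.04, 0.0], [0.06, -0.04, -0.0], [-0.11, 0.07, 0.00]] + [[0.04, 0.06, 0.05], [0.06, 0.11, 0.08], [0.01, 0.02, 0.02]] + [[-0.0, -0.00, 0.0], [0.0, 0.0, -0.0], [0.00, 0.0, -0.0]]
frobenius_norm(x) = 0.25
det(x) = 0.00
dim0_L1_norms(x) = [0.27, 0.26, 0.15]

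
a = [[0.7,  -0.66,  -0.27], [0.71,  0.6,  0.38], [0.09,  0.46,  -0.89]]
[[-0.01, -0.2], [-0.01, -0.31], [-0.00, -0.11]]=a@[[-0.02, -0.37],[-0.0, -0.10],[0.0, 0.04]]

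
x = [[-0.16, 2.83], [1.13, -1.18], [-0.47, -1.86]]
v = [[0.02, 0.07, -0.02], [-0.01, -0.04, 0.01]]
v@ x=[[0.09, 0.01],[-0.05, 0.0]]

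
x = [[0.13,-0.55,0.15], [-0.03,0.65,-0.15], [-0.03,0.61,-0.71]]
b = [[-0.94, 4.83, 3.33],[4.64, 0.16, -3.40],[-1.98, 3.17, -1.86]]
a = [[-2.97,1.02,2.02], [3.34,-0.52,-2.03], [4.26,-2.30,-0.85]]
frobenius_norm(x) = 1.29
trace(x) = 0.07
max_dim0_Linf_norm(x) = 0.71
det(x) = -0.04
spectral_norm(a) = 7.13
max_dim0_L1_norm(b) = 8.59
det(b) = 114.38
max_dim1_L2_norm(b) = 5.94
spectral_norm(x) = 1.23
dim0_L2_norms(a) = [6.17, 2.57, 2.99]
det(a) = -4.41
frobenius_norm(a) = 7.32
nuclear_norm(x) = 1.70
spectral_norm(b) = 7.21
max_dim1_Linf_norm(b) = 4.83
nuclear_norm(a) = 9.14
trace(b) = -2.64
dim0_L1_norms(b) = [7.56, 8.16, 8.59]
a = x @ b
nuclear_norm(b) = 15.31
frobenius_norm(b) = 9.27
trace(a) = -4.34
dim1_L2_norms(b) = [5.94, 5.75, 4.17]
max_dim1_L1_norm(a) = 7.41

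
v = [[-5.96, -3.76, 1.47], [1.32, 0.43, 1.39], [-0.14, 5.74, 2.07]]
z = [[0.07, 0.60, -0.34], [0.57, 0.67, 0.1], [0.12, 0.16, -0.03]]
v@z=[[-2.38, -5.86, 1.61], [0.50, 1.3, -0.45], [3.51, 4.09, 0.56]]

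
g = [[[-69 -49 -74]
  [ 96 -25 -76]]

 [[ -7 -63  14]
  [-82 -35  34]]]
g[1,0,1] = -63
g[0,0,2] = -74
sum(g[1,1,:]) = -83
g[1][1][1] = -35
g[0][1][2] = -76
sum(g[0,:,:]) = -197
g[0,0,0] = -69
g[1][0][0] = -7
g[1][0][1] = -63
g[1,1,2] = 34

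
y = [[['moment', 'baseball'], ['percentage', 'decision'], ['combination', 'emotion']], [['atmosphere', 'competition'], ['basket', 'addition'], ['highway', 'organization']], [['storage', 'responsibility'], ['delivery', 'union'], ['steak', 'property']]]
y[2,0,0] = 'storage'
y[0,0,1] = 'baseball'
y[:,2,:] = [['combination', 'emotion'], ['highway', 'organization'], ['steak', 'property']]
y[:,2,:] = [['combination', 'emotion'], ['highway', 'organization'], ['steak', 'property']]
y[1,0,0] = 'atmosphere'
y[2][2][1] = 'property'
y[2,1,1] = 'union'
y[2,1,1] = 'union'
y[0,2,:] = ['combination', 'emotion']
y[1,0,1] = 'competition'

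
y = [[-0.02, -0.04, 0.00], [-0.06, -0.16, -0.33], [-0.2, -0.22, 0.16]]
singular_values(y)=[0.37, 0.34, 0.01]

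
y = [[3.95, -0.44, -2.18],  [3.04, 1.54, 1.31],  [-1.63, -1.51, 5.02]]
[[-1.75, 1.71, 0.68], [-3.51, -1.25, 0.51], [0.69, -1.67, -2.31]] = y @ [[-0.68,  0.1,  0.06],[-0.69,  -0.60,  0.47],[-0.29,  -0.48,  -0.30]]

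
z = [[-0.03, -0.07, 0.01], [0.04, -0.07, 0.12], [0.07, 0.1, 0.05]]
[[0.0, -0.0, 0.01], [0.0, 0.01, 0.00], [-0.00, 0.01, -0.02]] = z@ [[-0.01,0.2,-0.22], [-0.03,-0.06,-0.06], [0.00,-0.02,0.04]]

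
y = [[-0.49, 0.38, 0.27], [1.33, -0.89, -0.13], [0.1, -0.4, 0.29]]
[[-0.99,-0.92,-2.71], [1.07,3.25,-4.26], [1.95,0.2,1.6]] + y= [[-1.48, -0.54, -2.44], [2.40, 2.36, -4.39], [2.05, -0.2, 1.89]]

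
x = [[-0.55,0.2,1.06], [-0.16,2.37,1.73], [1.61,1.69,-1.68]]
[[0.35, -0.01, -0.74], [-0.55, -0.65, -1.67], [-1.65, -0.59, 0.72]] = x @[[-0.24, -0.04, 0.28], [-0.46, -0.29, -0.33], [0.29, 0.02, -0.49]]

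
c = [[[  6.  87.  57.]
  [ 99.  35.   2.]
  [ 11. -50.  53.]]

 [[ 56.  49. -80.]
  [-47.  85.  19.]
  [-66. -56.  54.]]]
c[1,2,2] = 54.0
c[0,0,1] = 87.0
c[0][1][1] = 35.0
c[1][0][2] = -80.0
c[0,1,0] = 99.0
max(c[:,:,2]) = 57.0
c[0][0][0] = 6.0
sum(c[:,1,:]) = 193.0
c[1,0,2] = -80.0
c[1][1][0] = -47.0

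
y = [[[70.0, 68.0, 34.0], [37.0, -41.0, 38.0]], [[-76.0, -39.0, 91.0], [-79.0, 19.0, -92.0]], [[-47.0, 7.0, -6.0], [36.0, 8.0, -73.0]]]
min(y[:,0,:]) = -76.0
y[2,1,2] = -73.0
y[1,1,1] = 19.0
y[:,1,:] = [[37.0, -41.0, 38.0], [-79.0, 19.0, -92.0], [36.0, 8.0, -73.0]]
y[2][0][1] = 7.0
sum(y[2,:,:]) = -75.0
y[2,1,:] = [36.0, 8.0, -73.0]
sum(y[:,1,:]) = -147.0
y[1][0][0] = -76.0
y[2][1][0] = 36.0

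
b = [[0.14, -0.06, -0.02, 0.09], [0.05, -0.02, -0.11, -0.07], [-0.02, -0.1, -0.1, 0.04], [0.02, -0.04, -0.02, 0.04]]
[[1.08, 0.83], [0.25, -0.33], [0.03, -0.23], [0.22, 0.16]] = b @ [[6.24,3.96],[0.14,1.88],[-0.84,1.53],[2.19,4.65]]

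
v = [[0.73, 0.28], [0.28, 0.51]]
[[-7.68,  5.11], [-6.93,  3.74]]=v @ [[-6.73, 5.31], [-9.89, 4.41]]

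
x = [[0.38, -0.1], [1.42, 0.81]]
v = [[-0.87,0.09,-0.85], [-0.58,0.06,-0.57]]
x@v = [[-0.27, 0.03, -0.27],[-1.71, 0.18, -1.67]]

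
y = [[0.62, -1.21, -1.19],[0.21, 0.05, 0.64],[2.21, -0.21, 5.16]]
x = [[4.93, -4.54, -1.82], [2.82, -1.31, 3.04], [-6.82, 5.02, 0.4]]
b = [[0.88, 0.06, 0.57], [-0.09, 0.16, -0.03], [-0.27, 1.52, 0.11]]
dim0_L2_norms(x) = [8.88, 6.89, 3.57]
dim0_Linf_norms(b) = [0.88, 1.52, 0.57]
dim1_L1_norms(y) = [3.02, 0.9, 7.58]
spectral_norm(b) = 1.56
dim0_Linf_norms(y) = [2.21, 1.21, 5.16]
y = b @ x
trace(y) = 5.83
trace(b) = 1.15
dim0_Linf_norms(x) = [6.82, 5.02, 3.04]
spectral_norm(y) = 5.72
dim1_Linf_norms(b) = [0.88, 0.16, 1.52]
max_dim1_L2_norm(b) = 1.55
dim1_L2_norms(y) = [1.81, 0.68, 5.62]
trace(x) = 4.02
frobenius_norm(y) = 5.94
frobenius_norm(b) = 1.88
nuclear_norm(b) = 2.61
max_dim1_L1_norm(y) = 7.58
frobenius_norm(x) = 11.79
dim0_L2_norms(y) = [2.3, 1.23, 5.33]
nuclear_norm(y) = 7.32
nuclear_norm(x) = 15.13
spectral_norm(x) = 11.22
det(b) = 0.00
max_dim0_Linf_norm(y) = 5.16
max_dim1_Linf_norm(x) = 6.82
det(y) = 0.03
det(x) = 11.92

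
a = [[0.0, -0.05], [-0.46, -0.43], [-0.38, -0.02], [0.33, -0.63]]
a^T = [[0.00, -0.46, -0.38, 0.33],  [-0.05, -0.43, -0.02, -0.63]]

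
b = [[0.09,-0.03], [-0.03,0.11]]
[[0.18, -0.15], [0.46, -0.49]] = b@ [[3.75,  -3.50], [5.19,  -5.41]]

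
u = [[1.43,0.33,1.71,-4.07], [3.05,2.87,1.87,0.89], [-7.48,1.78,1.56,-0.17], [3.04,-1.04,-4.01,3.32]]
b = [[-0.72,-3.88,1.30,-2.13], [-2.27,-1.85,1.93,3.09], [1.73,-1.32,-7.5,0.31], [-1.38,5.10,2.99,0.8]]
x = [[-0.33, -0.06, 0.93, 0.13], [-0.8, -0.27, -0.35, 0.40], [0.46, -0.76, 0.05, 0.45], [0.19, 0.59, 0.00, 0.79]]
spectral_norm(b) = 9.26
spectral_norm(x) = 1.01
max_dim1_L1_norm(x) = 1.82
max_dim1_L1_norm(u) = 11.41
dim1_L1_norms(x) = [1.45, 1.82, 1.72, 1.57]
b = u @ x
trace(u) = 9.18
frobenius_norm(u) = 11.94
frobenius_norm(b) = 11.93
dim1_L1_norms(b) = [8.03, 9.14, 10.86, 10.27]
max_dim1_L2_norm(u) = 7.85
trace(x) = 0.24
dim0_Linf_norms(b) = [2.27, 5.1, 7.5, 3.09]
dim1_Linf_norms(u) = [4.07, 3.05, 7.48, 4.01]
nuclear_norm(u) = 20.51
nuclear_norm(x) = 4.00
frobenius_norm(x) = 2.00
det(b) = -221.05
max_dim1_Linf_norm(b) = 7.5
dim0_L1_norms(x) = [1.78, 1.68, 1.33, 1.77]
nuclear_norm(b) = 20.49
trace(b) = -9.27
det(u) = -223.41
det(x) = 1.00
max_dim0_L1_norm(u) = 15.0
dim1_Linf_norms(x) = [0.93, 0.8, 0.76, 0.79]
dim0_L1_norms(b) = [6.1, 12.15, 13.72, 6.33]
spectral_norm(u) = 9.28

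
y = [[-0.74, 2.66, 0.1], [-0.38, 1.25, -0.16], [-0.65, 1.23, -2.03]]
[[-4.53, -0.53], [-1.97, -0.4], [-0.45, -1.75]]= y @ [[1.21, -1.32], [-1.33, -0.6], [-0.97, 0.92]]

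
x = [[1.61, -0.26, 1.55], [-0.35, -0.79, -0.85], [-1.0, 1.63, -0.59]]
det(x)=0.705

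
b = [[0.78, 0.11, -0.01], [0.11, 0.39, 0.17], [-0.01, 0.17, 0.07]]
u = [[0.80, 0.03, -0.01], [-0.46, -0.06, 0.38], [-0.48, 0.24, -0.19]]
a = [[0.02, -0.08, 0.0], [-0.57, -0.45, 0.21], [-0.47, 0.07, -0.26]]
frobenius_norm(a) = 0.93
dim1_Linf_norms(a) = [0.08, 0.57, 0.47]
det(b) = -0.00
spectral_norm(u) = 1.05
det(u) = -0.07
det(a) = 0.02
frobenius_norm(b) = 0.92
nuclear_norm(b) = 1.25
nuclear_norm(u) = 1.65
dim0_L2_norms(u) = [1.04, 0.25, 0.42]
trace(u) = 0.55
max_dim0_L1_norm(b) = 0.9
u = b + a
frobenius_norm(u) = 1.15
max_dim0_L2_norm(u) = 1.04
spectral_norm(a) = 0.81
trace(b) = 1.24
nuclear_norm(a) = 1.33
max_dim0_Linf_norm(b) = 0.78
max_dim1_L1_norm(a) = 1.23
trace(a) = -0.69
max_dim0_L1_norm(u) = 1.74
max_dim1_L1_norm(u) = 0.91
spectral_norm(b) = 0.81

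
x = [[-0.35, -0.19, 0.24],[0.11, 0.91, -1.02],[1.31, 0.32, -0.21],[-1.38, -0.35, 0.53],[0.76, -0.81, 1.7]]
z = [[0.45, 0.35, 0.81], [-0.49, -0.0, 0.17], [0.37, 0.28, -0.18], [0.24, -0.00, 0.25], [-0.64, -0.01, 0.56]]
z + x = [[0.10,0.16,1.05], [-0.38,0.91,-0.85], [1.68,0.6,-0.39], [-1.14,-0.35,0.78], [0.12,-0.82,2.26]]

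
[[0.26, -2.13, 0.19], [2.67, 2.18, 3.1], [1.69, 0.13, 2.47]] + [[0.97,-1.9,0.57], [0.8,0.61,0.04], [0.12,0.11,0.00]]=[[1.23, -4.03, 0.76], [3.47, 2.79, 3.14], [1.81, 0.24, 2.47]]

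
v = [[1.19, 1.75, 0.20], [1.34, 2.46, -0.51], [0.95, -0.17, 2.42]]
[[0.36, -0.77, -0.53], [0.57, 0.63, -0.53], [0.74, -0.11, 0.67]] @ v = [[-1.11,-1.17,-0.82], [1.02,2.64,-1.49], [1.37,0.91,1.83]]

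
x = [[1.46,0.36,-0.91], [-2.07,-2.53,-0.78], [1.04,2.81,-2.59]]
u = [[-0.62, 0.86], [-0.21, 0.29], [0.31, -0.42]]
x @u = [[-1.26, 1.74], [1.57, -2.19], [-2.04, 2.8]]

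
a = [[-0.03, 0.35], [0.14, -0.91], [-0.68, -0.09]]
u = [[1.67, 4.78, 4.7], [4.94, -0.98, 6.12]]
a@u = [[1.68, -0.49, 2.0], [-4.26, 1.56, -4.91], [-1.58, -3.16, -3.75]]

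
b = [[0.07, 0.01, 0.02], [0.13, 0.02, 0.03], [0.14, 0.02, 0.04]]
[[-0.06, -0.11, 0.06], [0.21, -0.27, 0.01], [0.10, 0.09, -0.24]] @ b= [[-0.01, -0.00, -0.00], [-0.02, -0.00, -0.00], [-0.01, -0.00, -0.0]]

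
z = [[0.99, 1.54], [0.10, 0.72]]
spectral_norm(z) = 1.95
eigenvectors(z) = [[0.98, -0.94],[0.18, 0.34]]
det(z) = 0.56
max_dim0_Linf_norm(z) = 1.54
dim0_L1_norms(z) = [1.09, 2.26]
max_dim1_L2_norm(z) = 1.83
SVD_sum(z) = [[0.90, 1.59], [0.33, 0.59]] + [[0.09, -0.05],[-0.23, 0.13]]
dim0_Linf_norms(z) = [0.99, 1.54]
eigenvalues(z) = [1.27, 0.44]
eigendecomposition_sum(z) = [[0.84, 2.36], [0.15, 0.43]] + [[0.15, -0.82], [-0.05, 0.29]]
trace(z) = 1.71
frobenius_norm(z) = 1.97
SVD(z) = [[-0.94,-0.35],[-0.35,0.94]] @ diag([1.9488153182834123, 0.2867383044239469]) @ [[-0.49, -0.87],[-0.87, 0.49]]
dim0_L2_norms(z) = [1.0, 1.7]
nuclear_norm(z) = 2.24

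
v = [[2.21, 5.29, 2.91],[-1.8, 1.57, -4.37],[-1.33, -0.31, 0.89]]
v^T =[[2.21, -1.80, -1.33], [5.29, 1.57, -0.31], [2.91, -4.37, 0.89]]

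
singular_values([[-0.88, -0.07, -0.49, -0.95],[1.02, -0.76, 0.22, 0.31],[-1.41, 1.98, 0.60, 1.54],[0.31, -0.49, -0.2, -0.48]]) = [3.15, 1.72, 0.17, 0.0]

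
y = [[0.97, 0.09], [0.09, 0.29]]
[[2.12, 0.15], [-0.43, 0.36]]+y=[[3.09, 0.24], [-0.34, 0.65]]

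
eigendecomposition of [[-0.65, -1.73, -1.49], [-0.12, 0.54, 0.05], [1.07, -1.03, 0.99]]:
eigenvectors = [[0.45-0.51j,0.45+0.51j,(0.77+0j)], [(0.08+0.09j),0.08-0.09j,(0.23+0j)], [(-0.72+0j),-0.72-0.00j,(-0.6+0j)]]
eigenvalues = [(0.44+0.89j), (0.44-0.89j), (-0+0j)]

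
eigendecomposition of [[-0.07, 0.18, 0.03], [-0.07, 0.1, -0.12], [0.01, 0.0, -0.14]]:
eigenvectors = [[-0.83+0.00j, -0.83-0.00j, (-0.66+0j)], [-0.41-0.38j, (-0.41+0.38j), (0.17+0j)], [(-0.04+0.02j), (-0.04-0.02j), (0.73+0j)]]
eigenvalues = [(0.02+0.08j), (0.02-0.08j), (-0.15+0j)]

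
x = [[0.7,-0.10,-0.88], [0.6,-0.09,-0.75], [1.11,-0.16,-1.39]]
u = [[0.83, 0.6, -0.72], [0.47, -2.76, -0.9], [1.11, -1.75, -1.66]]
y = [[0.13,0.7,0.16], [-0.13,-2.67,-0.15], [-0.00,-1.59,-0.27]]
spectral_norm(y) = 3.20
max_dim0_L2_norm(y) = 3.19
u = x + y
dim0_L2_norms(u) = [1.46, 3.32, 2.02]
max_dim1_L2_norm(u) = 2.94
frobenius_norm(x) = 2.32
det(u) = 0.75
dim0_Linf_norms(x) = [1.11, 0.16, 1.39]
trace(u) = -3.59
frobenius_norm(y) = 3.21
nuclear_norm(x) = 2.33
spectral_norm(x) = 2.32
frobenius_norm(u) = 4.16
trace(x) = -0.78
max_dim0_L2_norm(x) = 1.81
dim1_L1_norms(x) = [1.68, 1.44, 2.66]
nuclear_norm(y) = 3.51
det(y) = 0.07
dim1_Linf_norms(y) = [0.7, 2.67, 1.59]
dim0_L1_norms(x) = [2.41, 0.35, 3.02]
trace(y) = -2.81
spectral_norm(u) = 3.84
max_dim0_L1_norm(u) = 5.11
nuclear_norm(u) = 5.55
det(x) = -0.00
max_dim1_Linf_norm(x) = 1.39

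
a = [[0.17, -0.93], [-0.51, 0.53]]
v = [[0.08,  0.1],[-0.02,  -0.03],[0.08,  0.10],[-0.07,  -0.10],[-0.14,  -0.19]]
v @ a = [[-0.04, -0.02],  [0.01, 0.0],  [-0.04, -0.02],  [0.04, 0.01],  [0.07, 0.03]]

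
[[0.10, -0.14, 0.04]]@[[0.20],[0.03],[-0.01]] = [[0.02]]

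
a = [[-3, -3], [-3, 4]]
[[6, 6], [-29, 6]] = a@[[3, -2], [-5, 0]]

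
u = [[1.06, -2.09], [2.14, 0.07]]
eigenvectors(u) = [[0.16+0.68j,0.16-0.68j], [0.71+0.00j,(0.71-0j)]]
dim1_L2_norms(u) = [2.34, 2.14]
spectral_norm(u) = 2.68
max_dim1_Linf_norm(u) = 2.14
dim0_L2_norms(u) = [2.39, 2.09]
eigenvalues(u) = [(0.57+2.06j), (0.57-2.06j)]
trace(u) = 1.13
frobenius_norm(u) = 3.17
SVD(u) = [[-0.78, -0.63], [-0.63, 0.78]] @ diag([2.684797419119198, 1.6935355969954966]) @ [[-0.81, 0.59], [0.59, 0.81]]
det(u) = 4.55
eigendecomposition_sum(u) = [[0.53+0.96j,  (-1.05+0.29j)], [1.07-0.29j,  0.03+1.10j]] + [[0.53-0.96j,(-1.05-0.29j)], [(1.07+0.29j),(0.03-1.1j)]]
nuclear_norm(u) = 4.38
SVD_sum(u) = [[1.69, -1.23], [1.36, -0.99]] + [[-0.63, -0.86], [0.78, 1.06]]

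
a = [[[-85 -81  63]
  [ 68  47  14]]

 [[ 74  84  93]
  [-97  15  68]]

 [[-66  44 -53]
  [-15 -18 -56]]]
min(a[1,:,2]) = 68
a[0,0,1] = -81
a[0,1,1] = 47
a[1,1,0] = -97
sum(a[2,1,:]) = -89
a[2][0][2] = -53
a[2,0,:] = [-66, 44, -53]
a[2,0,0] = -66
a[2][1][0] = -15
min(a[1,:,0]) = -97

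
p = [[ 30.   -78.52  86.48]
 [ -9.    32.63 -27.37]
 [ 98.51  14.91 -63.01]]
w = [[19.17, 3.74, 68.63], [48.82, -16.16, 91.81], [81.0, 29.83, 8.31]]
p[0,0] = 30.0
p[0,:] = [30.0, -78.52, 86.48]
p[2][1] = 14.91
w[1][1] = -16.16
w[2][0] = 81.0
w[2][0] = 81.0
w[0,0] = 19.17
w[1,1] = -16.16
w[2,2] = 8.31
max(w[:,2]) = 91.81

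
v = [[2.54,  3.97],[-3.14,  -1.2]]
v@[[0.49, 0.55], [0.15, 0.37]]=[[1.84, 2.87],[-1.72, -2.17]]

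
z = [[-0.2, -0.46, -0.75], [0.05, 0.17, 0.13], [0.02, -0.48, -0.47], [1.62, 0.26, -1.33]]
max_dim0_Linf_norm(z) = 1.62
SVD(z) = [[0.16, 0.78, 0.60], [-0.02, -0.2, 0.21], [0.15, 0.55, -0.77], [0.98, -0.22, 0.02]] @ diag([2.153068298683428, 1.0511543090295876, 0.1853955765733909]) @ [[0.72, 0.05, -0.69],[-0.49, -0.68, -0.55],[-0.50, 0.73, -0.46]]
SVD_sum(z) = [[0.25, 0.02, -0.25], [-0.03, -0.00, 0.03], [0.23, 0.02, -0.22], [1.51, 0.10, -1.46]] + [[-0.4, -0.56, -0.45], [0.10, 0.14, 0.12], [-0.28, -0.39, -0.32], [0.11, 0.16, 0.13]] + [[-0.06, 0.08, -0.05], [-0.02, 0.03, -0.02], [0.07, -0.10, 0.07], [-0.00, 0.0, -0.00]]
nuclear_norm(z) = 3.39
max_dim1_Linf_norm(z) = 1.62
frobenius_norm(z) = 2.40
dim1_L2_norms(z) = [0.9, 0.22, 0.67, 2.11]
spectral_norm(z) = 2.15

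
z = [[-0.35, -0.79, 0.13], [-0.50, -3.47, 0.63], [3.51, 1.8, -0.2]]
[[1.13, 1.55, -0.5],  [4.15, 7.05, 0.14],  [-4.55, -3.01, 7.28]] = z @ [[-0.67, 0.16, 2.27], [-1.41, -1.87, -0.41], [-1.71, 1.02, -0.23]]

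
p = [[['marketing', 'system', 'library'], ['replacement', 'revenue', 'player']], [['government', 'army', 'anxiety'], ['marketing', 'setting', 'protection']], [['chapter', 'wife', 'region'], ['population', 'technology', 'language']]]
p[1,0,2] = 'anxiety'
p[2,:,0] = ['chapter', 'population']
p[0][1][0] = 'replacement'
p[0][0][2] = 'library'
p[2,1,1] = 'technology'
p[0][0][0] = 'marketing'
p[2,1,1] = 'technology'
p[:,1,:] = [['replacement', 'revenue', 'player'], ['marketing', 'setting', 'protection'], ['population', 'technology', 'language']]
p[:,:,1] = [['system', 'revenue'], ['army', 'setting'], ['wife', 'technology']]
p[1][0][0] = 'government'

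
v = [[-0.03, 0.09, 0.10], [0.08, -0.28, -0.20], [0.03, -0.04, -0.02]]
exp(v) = [[0.98, 0.08, 0.09], [0.07, 0.76, -0.17], [0.03, -0.03, 0.99]]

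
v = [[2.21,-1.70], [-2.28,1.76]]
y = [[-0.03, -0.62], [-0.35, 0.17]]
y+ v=[[2.18, -2.32], [-2.63, 1.93]]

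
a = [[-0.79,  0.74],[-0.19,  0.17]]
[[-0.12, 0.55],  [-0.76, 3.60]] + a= [[-0.91, 1.29], [-0.95, 3.77]]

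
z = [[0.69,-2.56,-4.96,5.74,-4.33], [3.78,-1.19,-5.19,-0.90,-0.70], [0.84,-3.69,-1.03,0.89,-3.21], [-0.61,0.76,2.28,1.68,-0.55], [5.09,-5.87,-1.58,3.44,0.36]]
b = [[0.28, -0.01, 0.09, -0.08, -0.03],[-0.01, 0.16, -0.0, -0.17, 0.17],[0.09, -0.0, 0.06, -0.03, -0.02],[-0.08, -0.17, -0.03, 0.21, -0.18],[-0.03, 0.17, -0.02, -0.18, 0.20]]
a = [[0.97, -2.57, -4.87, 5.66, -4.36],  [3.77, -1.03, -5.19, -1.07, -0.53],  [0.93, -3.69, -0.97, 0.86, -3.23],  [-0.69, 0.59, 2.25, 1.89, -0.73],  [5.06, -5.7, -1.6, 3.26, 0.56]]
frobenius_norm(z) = 15.42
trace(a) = 1.42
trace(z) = 0.51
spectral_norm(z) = 12.64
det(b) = -0.00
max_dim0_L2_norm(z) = 7.76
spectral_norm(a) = 12.45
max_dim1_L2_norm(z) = 9.13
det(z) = 1464.02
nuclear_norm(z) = 28.40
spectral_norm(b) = 0.54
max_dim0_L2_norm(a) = 7.7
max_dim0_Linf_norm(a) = 5.7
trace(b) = 0.91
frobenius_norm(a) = 15.30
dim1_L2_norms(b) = [0.31, 0.29, 0.11, 0.34, 0.32]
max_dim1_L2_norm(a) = 9.07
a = b + z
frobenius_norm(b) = 0.64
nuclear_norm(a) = 28.25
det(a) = 1376.55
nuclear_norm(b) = 0.91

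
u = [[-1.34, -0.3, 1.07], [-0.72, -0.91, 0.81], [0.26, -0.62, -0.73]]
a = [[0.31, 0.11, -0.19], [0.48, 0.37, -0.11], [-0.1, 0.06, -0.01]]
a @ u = [[-0.54,-0.08,0.56], [-0.94,-0.41,0.89], [0.09,-0.02,-0.05]]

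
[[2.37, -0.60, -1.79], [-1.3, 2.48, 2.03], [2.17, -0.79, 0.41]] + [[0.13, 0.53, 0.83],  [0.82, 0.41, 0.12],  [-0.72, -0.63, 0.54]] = [[2.50, -0.07, -0.96], [-0.48, 2.89, 2.15], [1.45, -1.42, 0.95]]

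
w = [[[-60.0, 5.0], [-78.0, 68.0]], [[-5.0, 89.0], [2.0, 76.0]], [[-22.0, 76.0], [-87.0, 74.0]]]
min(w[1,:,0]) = -5.0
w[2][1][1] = 74.0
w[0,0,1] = 5.0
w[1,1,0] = 2.0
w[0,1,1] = 68.0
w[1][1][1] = 76.0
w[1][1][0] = 2.0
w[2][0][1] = 76.0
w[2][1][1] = 74.0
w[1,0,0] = -5.0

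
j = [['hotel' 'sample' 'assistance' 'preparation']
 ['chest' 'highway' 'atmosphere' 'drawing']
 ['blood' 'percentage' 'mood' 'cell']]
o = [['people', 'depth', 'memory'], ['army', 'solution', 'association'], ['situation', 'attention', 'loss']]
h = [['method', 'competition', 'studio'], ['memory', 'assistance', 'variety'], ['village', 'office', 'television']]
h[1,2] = 'variety'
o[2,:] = ['situation', 'attention', 'loss']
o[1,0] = 'army'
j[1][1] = 'highway'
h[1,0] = 'memory'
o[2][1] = 'attention'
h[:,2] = ['studio', 'variety', 'television']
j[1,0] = 'chest'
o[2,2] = 'loss'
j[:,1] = ['sample', 'highway', 'percentage']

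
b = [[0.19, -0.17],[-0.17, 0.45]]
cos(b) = [[0.97, 0.05],[0.05, 0.89]]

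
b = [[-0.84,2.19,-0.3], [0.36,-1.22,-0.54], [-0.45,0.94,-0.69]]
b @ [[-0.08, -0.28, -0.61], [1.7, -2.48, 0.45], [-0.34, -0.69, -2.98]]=[[3.89, -4.99, 2.39], [-1.92, 3.3, 0.84], [1.87, -1.73, 2.75]]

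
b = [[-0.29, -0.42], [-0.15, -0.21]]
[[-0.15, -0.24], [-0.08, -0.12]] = b @ [[0.4,0.09], [0.09,0.52]]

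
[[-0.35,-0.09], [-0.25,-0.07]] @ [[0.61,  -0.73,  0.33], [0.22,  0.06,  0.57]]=[[-0.23, 0.25, -0.17], [-0.17, 0.18, -0.12]]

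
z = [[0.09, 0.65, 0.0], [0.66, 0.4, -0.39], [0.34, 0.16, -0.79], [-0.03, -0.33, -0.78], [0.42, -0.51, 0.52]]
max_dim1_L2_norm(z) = 0.87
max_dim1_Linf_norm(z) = 0.79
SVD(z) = [[-0.19, 0.63, 0.16], [-0.49, 0.36, -0.53], [-0.63, -0.12, -0.17], [-0.42, -0.66, 0.07], [0.39, -0.15, -0.81]] @ diag([1.3629549591364236, 0.94060469737856, 0.7914016569573363]) @ [[-0.28, -0.35, 0.89], [0.23, 0.88, 0.42], [-0.93, 0.32, -0.17]]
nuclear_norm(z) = 3.09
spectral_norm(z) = 1.36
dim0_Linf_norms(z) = [0.66, 0.65, 0.79]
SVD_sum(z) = [[0.07, 0.09, -0.23], [0.19, 0.24, -0.6], [0.24, 0.3, -0.77], [0.16, 0.20, -0.51], [-0.15, -0.18, 0.47]] + [[0.14, 0.52, 0.25],[0.08, 0.30, 0.14],[-0.03, -0.10, -0.05],[-0.14, -0.55, -0.26],[-0.03, -0.12, -0.06]] + [[-0.12, 0.04, -0.02], [0.39, -0.14, 0.07], [0.12, -0.04, 0.02], [-0.05, 0.02, -0.01], [0.6, -0.21, 0.11]]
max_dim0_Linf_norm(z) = 0.79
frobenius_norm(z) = 1.84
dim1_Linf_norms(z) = [0.65, 0.66, 0.79, 0.78, 0.52]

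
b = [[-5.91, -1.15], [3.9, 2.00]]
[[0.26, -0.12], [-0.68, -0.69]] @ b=[[-2.0, -0.54], [1.33, -0.6]]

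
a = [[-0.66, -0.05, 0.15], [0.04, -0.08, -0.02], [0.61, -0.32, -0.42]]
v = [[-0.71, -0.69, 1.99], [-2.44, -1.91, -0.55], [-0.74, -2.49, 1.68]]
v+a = [[-1.37, -0.74, 2.14], [-2.4, -1.99, -0.57], [-0.13, -2.81, 1.26]]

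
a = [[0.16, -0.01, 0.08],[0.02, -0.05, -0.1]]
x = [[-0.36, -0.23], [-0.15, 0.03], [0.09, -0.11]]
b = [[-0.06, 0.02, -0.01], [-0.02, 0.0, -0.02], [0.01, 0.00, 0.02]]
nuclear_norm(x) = 0.62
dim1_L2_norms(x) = [0.43, 0.15, 0.14]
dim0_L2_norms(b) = [0.06, 0.02, 0.03]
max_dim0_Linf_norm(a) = 0.16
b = x @ a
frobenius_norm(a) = 0.21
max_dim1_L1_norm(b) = 0.09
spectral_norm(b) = 0.07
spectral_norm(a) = 0.18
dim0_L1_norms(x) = [0.6, 0.37]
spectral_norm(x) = 0.44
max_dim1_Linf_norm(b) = 0.06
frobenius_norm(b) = 0.07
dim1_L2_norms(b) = [0.06, 0.03, 0.02]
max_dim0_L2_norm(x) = 0.4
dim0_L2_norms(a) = [0.16, 0.05, 0.13]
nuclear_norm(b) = 0.10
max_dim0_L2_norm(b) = 0.06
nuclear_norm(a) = 0.29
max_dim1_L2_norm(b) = 0.06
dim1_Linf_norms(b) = [0.06, 0.02, 0.02]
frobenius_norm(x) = 0.48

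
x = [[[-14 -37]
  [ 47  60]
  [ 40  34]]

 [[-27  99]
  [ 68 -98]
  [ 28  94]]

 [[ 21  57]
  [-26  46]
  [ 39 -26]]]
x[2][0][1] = 57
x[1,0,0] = -27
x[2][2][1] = -26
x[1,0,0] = -27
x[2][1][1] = 46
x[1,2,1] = 94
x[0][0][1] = -37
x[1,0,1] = 99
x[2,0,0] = 21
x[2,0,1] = 57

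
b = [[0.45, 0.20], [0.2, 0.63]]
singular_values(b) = [0.76, 0.32]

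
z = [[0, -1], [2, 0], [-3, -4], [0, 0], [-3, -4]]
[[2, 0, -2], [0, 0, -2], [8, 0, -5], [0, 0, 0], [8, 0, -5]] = z@ [[0, 0, -1], [-2, 0, 2]]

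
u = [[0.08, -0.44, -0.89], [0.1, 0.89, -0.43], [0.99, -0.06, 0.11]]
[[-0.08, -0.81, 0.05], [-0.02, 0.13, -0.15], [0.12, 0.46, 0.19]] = u @ [[0.11, 0.41, 0.18], [0.01, 0.45, -0.17], [0.09, 0.73, 0.04]]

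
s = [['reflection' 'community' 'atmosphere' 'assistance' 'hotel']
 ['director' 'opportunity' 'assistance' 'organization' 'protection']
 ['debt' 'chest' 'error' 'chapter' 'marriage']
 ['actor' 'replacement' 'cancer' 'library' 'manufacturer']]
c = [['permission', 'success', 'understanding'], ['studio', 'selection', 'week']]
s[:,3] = ['assistance', 'organization', 'chapter', 'library']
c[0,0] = 'permission'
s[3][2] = 'cancer'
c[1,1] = 'selection'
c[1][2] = 'week'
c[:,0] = ['permission', 'studio']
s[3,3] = 'library'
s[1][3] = 'organization'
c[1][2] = 'week'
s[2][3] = 'chapter'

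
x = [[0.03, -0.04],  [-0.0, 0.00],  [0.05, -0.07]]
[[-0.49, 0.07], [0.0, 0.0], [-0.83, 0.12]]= x @ [[-11.59, -1.24],[3.59, -2.6]]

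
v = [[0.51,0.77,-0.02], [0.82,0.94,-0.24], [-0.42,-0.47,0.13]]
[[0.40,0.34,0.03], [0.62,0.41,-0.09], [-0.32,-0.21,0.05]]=v @ [[0.69,  0.06,  0.00],  [0.06,  0.4,  0.06],  [0.0,  0.06,  0.63]]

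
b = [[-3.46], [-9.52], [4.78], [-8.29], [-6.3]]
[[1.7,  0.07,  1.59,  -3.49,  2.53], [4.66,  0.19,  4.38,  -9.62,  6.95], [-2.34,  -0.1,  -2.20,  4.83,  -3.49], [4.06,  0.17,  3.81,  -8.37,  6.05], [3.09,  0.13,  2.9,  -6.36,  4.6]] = b@[[-0.49, -0.02, -0.46, 1.01, -0.73]]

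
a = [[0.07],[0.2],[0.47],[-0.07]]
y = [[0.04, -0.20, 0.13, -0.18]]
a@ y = [[0.0, -0.01, 0.01, -0.01], [0.01, -0.04, 0.03, -0.04], [0.02, -0.09, 0.06, -0.08], [-0.00, 0.01, -0.01, 0.01]]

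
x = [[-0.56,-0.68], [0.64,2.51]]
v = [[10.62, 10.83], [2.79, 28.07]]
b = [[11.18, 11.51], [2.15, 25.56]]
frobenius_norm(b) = 30.26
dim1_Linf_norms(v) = [10.83, 28.07]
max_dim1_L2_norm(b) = 25.65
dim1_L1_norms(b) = [22.69, 27.71]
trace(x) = 1.95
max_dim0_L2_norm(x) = 2.6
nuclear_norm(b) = 37.91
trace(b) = 36.74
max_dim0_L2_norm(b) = 28.03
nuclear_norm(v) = 39.52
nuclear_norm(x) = 3.07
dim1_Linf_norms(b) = [11.51, 25.56]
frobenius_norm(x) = 2.74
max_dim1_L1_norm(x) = 3.15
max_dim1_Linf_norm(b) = 25.56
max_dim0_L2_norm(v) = 30.09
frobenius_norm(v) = 32.03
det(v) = 267.89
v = x + b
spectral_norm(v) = 30.83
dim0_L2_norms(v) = [10.98, 30.09]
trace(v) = 38.69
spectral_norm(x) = 2.71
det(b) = 261.01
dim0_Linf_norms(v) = [10.62, 28.07]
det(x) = -0.97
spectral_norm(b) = 28.87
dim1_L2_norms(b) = [16.05, 25.65]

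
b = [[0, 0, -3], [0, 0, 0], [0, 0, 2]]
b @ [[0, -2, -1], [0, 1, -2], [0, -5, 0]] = [[0, 15, 0], [0, 0, 0], [0, -10, 0]]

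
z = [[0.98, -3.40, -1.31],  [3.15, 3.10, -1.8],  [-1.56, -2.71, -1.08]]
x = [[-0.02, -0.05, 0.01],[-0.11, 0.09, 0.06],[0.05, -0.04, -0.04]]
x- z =[[-1.00, 3.35, 1.32], [-3.26, -3.01, 1.86], [1.61, 2.67, 1.04]]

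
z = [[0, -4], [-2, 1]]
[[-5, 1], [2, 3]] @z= [[-2, 21], [-6, -5]]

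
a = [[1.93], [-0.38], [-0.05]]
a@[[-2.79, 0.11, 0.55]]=[[-5.38,0.21,1.06], [1.06,-0.04,-0.21], [0.14,-0.01,-0.03]]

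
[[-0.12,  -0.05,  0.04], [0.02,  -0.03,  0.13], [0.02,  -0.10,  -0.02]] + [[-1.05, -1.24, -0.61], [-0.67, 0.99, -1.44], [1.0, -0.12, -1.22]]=[[-1.17, -1.29, -0.57], [-0.65, 0.96, -1.31], [1.02, -0.22, -1.24]]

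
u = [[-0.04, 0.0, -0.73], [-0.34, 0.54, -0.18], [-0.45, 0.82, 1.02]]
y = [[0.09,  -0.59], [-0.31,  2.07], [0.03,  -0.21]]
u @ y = [[-0.03,0.18], [-0.20,1.36], [-0.26,1.75]]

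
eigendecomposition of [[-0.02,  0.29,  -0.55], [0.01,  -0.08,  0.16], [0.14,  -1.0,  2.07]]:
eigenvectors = [[-0.26, 0.99, 0.75], [0.07, -0.05, -0.58], [0.96, -0.09, -0.33]]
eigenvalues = [1.96, 0.02, -0.0]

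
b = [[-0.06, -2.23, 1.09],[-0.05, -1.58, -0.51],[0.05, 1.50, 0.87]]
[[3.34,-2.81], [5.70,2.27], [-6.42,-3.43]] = b @ [[-3.31,2.96], [-2.67,-0.45], [-2.58,-3.34]]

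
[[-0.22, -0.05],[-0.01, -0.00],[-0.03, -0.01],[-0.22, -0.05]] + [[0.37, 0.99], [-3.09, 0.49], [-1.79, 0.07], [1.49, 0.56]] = [[0.15,  0.94], [-3.1,  0.49], [-1.82,  0.06], [1.27,  0.51]]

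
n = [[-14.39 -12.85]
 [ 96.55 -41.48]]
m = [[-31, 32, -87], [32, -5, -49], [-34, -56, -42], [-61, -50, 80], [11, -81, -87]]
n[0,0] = -14.39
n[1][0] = 96.55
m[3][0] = -61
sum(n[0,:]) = -27.240000000000002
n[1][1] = -41.48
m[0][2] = -87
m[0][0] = -31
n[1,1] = -41.48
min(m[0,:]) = -87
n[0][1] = -12.85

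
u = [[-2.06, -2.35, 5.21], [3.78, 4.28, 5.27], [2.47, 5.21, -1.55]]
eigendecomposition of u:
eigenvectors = [[-0.06, -0.9, -0.85], [-0.86, 0.41, 0.05], [-0.5, 0.16, 0.52]]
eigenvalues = [7.64, -1.89, -5.09]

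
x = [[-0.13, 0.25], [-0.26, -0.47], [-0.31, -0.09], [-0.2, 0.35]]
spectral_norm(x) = 0.65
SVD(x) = [[0.33, 0.4], [-0.79, 0.32], [-0.24, 0.62], [0.45, 0.60]] @ diag([0.6519820274444718, 0.45773293074608046]) @ [[0.23, 0.97], [-0.97, 0.23]]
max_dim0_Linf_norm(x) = 0.47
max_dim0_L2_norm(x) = 0.64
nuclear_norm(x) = 1.11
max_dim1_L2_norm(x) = 0.54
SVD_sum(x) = [[0.05, 0.21], [-0.12, -0.50], [-0.04, -0.15], [0.07, 0.29]] + [[-0.18, 0.04], [-0.14, 0.03], [-0.27, 0.06], [-0.27, 0.06]]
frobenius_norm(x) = 0.80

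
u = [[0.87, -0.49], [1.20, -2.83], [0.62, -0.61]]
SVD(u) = [[-0.25,  0.84],  [-0.93,  -0.34],  [-0.25,  0.42]] @ diag([3.2824675335753084, 0.6540694848592424]) @ [[-0.46, 0.89],[0.89, 0.46]]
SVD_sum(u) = [[0.38, -0.74], [1.4, -2.73], [0.38, -0.73]] + [[0.49,0.25], [-0.20,-0.10], [0.24,0.12]]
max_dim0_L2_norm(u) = 2.94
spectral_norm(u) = 3.28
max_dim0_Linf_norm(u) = 2.83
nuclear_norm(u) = 3.94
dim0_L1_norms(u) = [2.69, 3.93]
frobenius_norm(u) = 3.35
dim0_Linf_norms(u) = [1.2, 2.83]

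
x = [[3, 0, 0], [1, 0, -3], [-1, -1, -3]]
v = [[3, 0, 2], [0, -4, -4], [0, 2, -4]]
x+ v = [[6, 0, 2], [1, -4, -7], [-1, 1, -7]]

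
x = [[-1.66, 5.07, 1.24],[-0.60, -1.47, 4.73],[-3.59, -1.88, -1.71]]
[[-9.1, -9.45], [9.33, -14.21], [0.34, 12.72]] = x@ [[0.31, -1.13], [-2.03, -1.36], [1.38, -3.57]]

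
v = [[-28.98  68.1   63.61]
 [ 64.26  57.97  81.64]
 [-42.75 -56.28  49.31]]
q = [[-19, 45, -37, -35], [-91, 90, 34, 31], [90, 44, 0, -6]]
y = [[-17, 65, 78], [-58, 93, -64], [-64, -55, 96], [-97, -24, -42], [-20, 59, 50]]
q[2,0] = 90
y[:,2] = [78, -64, 96, -42, 50]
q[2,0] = 90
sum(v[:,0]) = -7.469999999999999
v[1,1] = 57.97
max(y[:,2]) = 96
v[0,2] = 63.61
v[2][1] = -56.28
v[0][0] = -28.98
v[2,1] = -56.28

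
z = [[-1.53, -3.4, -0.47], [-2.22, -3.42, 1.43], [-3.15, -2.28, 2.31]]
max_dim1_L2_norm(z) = 4.52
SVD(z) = [[-0.48, -0.76, -0.43], [-0.62, -0.05, 0.78], [-0.62, 0.64, -0.45]] @ diag([6.900903553349297, 2.323274209815007, 0.4779404705395041]) @ [[0.59, 0.75, -0.3], [-0.32, 0.56, 0.76], [0.74, -0.35, 0.57]]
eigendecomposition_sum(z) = [[0.65, -0.04, -0.85], [-0.60, 0.04, 0.78], [-1.57, 0.11, 2.05]] + [[-1.97, -3.81, 0.64], [-1.70, -3.29, 0.55], [-1.42, -2.74, 0.46]] + [[-0.21,  0.45,  -0.26], [0.08,  -0.18,  0.1], [-0.16,  0.35,  -0.20]]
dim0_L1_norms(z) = [6.9, 9.1, 4.21]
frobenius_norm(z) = 7.30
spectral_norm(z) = 6.90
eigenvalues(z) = [2.74, -4.8, -0.58]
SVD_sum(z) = [[-1.95, -2.48, 1.0], [-2.53, -3.22, 1.31], [-2.51, -3.19, 1.29]] + [[0.57, -1.00, -1.36], [0.04, -0.06, -0.09], [-0.48, 0.84, 1.14]] + [[-0.15, 0.07, -0.12], [0.28, -0.13, 0.21], [-0.16, 0.08, -0.12]]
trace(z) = -2.64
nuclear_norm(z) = 9.70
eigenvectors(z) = [[-0.36, 0.66, 0.75], [0.33, 0.57, -0.29], [0.87, 0.48, 0.59]]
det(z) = 7.66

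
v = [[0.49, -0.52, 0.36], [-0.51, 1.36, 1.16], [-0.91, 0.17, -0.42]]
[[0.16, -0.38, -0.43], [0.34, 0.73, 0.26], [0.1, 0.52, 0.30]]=v @ [[-0.41, -0.55, -0.06], [-0.34, 0.27, 0.50], [0.51, 0.07, -0.39]]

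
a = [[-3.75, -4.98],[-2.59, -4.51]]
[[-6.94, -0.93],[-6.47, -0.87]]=a @ [[-0.22, -0.03], [1.56, 0.21]]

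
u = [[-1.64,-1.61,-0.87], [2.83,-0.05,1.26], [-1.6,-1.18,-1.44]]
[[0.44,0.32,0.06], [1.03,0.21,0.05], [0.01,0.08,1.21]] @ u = [[0.09,-0.80,-0.07], [-1.17,-1.73,-0.7], [-1.73,-1.45,-1.65]]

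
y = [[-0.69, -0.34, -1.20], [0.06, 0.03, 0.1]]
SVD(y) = [[-1.0, 0.08], [0.08, 1.00]] @ diag([1.430452237145958, 0.0025292773914938594]) @ [[0.48, 0.24, 0.84], [0.68, 0.51, -0.53]]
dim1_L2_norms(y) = [1.43, 0.12]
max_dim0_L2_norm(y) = 1.2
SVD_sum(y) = [[-0.69,-0.34,-1.20], [0.06,0.03,0.10]] + [[0.0, 0.0, -0.0], [0.0, 0.0, -0.00]]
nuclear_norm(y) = 1.43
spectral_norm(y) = 1.43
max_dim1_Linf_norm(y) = 1.2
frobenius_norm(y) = 1.43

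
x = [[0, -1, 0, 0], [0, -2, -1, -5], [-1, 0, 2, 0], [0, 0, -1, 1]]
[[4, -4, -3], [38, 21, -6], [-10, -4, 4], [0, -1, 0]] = x@[[0, -4, -4], [-4, 4, 3], [-5, -4, 0], [-5, -5, 0]]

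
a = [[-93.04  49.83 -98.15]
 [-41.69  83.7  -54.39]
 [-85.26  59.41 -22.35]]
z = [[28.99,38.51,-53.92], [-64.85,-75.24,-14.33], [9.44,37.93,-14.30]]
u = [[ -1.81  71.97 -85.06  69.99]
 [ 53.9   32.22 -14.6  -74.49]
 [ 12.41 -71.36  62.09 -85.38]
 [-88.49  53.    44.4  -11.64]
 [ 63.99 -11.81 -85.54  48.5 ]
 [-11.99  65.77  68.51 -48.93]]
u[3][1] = 53.0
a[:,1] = [49.83, 83.7, 59.41]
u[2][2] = 62.09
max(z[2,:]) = 37.93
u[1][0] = 53.9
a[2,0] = -85.26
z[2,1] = 37.93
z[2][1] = 37.93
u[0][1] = 71.97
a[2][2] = -22.35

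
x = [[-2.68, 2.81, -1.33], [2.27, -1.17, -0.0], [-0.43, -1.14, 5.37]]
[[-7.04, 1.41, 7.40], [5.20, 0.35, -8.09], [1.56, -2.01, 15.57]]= x@[[2.16, 0.79, -2.94],  [-0.25, 1.23, 1.21],  [0.41, -0.05, 2.92]]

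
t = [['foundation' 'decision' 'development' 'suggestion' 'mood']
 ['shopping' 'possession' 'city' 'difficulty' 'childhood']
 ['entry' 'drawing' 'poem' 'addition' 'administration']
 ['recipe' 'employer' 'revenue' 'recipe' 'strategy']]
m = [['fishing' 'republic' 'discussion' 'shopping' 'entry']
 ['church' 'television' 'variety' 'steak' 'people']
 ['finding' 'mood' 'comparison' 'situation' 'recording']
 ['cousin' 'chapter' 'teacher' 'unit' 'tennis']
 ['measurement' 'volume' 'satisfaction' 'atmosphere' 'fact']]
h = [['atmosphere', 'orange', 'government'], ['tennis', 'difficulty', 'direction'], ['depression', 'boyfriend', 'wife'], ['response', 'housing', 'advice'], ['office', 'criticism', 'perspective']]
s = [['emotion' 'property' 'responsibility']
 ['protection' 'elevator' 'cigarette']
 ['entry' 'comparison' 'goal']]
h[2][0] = 'depression'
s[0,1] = 'property'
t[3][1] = 'employer'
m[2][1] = 'mood'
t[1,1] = 'possession'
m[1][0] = 'church'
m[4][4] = 'fact'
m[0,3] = 'shopping'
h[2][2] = 'wife'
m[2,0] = 'finding'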